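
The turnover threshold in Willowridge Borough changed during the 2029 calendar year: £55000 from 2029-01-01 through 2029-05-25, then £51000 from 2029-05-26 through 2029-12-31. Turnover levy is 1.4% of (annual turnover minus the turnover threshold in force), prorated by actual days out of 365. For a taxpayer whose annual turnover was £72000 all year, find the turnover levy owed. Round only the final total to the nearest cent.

2029-01-01 to 2029-05-25: 145 days, exemption £55000 → (£72000 − £55000) × 1.4% × 145/365 = £94.5479
2029-05-26 to 2029-12-31: 220 days, exemption £51000 → (£72000 − £51000) × 1.4% × 220/365 = £177.2055
Total = £271.7534

£271.75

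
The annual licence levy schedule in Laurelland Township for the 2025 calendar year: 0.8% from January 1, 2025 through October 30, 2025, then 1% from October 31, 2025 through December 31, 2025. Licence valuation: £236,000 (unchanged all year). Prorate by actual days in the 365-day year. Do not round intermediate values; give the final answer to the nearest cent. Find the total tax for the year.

January 1 – October 30, 2025: 303 days at 0.8% → £236,000 × 0.8% × 303/365 = £1,567.2986
October 31 – December 31, 2025: 62 days at 1% → £236,000 × 1% × 62/365 = £400.8767
Total = £1,968.1753

£1,968.18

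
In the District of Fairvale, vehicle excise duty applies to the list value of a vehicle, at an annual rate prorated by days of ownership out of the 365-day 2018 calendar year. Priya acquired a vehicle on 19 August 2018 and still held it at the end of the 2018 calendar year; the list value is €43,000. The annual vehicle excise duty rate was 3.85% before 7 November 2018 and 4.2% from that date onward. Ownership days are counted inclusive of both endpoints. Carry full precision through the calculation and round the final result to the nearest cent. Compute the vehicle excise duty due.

€634.99

19 August – 6 November 2018: 80 days at 3.85% → €43,000 × 3.85% × 80/365 = €362.8493
7 November – 31 December 2018: 55 days at 4.2% → €43,000 × 4.2% × 55/365 = €272.1370
Total = €634.9863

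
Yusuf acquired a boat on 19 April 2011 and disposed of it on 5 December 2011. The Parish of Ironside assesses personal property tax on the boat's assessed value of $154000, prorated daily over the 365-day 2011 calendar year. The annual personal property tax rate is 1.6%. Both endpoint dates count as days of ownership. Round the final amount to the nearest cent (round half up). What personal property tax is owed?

Days held (19 April – 5 December 2011): 231 out of 365
Tax = $154000 × 1.6% × 231/365 = $1559.4082

$1559.41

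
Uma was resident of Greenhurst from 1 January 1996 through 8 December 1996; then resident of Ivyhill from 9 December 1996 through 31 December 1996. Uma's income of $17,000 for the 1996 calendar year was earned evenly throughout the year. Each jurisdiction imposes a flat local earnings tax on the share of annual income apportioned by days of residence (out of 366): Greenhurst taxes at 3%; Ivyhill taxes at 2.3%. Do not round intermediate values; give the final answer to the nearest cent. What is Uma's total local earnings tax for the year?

Greenhurst, 1 January – 8 December 1996: 343 days → $17,000 × 3% × 343/366 = $477.9508
Ivyhill, 9 December – 31 December 1996: 23 days → $17,000 × 2.3% × 23/366 = $24.5710
Total = $502.5219

$502.52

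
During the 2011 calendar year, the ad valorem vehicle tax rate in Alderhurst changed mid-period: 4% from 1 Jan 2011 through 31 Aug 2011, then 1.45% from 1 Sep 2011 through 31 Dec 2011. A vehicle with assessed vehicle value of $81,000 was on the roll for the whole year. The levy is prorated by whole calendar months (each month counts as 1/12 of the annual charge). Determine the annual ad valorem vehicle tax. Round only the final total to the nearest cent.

$2,551.50

1 Jan – 31 Aug 2011: 8 months at 4% → $81,000 × 4% × 8/12 = $2,160.0000
1 Sep – 31 Dec 2011: 4 months at 1.45% → $81,000 × 1.45% × 4/12 = $391.5000
Total = $2,551.5000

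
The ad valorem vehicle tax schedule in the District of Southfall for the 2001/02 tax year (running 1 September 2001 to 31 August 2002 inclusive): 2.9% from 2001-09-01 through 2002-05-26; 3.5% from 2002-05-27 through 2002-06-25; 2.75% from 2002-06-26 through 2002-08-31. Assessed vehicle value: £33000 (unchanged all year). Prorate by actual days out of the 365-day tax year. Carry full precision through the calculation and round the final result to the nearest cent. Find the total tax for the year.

2001-09-01 to 2002-05-26: 268 days at 2.9% → £33000 × 2.9% × 268/365 = £702.6740
2002-05-27 to 2002-06-25: 30 days at 3.5% → £33000 × 3.5% × 30/365 = £94.9315
2002-06-26 to 2002-08-31: 67 days at 2.75% → £33000 × 2.75% × 67/365 = £166.5822
Total = £964.1877

£964.19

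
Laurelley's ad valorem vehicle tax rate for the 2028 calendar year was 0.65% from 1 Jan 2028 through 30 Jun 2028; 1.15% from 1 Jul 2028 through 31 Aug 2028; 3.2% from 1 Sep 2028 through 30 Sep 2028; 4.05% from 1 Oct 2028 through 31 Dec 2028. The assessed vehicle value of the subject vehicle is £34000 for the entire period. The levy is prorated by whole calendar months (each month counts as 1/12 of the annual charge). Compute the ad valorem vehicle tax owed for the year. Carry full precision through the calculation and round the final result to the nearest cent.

£610.58

1 Jan – 30 Jun 2028: 6 months at 0.65% → £34000 × 0.65% × 6/12 = £110.5000
1 Jul – 31 Aug 2028: 2 months at 1.15% → £34000 × 1.15% × 2/12 = £65.1667
1 Sep – 30 Sep 2028: 1 month at 3.2% → £34000 × 3.2% × 1/12 = £90.6667
1 Oct – 31 Dec 2028: 3 months at 4.05% → £34000 × 4.05% × 3/12 = £344.2500
Total = £610.5833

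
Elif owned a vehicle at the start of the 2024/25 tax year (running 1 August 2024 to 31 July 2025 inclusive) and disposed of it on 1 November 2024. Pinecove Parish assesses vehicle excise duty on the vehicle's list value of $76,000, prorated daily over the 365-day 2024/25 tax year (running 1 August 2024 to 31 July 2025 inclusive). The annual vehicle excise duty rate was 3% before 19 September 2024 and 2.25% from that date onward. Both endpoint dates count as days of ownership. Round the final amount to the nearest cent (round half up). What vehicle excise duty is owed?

1 August – 18 September 2024: 49 days at 3% → $76,000 × 3% × 49/365 = $306.0822
19 September – 1 November 2024: 44 days at 2.25% → $76,000 × 2.25% × 44/365 = $206.1370
Total = $512.2192

$512.22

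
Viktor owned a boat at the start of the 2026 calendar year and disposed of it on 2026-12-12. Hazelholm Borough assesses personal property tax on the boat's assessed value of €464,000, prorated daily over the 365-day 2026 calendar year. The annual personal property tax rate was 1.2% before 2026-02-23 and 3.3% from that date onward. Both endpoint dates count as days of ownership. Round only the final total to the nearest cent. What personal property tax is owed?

2026-01-01 to 2026-02-22: 53 days at 1.2% → €464,000 × 1.2% × 53/365 = €808.5041
2026-02-23 to 2026-12-12: 293 days at 3.3% → €464,000 × 3.3% × 293/365 = €12,291.5507
Total = €13,100.0548

€13,100.05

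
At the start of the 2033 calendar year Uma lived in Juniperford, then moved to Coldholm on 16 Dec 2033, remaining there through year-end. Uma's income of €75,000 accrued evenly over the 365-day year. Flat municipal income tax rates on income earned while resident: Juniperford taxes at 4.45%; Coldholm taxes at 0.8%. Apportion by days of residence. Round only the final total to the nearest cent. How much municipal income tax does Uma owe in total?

Juniperford, 1 Jan – 15 Dec 2033: 349 days → €75,000 × 4.45% × 349/365 = €3,191.1986
Coldholm, 16 Dec – 31 Dec 2033: 16 days → €75,000 × 0.8% × 16/365 = €26.3014
Total = €3,217.5000

€3,217.50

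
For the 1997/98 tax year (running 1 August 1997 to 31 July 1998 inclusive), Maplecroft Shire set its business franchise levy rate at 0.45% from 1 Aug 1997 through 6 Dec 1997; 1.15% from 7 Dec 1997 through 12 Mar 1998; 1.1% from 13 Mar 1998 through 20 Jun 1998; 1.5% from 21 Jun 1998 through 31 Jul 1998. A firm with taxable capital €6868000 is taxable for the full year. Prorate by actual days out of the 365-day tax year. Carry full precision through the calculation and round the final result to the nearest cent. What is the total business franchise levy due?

1 Aug – 6 Dec 1997: 128 days at 0.45% → €6868000 × 0.45% × 128/365 = €10838.2685
7 Dec 1997 – 12 Mar 1998: 96 days at 1.15% → €6868000 × 1.15% × 96/365 = €20773.3479
13 Mar – 20 Jun 1998: 100 days at 1.1% → €6868000 × 1.1% × 100/365 = €20698.0822
21 Jun – 31 Jul 1998: 41 days at 1.5% → €6868000 × 1.5% × 41/365 = €11572.1096
Total = €63881.8082

€63881.81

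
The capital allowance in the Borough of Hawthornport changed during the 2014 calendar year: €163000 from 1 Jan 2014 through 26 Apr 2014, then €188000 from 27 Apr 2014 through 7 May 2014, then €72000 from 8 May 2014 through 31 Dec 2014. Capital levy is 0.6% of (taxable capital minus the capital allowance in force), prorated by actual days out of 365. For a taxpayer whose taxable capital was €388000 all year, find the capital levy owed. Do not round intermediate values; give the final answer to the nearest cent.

€1701.50

1 Jan – 26 Apr 2014: 116 days, exemption €163000 → (€388000 − €163000) × 0.6% × 116/365 = €429.0411
27 Apr – 7 May 2014: 11 days, exemption €188000 → (€388000 − €188000) × 0.6% × 11/365 = €36.1644
8 May – 31 Dec 2014: 238 days, exemption €72000 → (€388000 − €72000) × 0.6% × 238/365 = €1236.2959
Total = €1701.5014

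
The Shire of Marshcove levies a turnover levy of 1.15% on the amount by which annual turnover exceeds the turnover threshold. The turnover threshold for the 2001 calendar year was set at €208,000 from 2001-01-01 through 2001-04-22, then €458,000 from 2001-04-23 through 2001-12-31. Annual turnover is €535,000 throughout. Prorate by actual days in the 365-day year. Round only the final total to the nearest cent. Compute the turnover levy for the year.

2001-01-01 to 2001-04-22: 112 days, exemption €208,000 → (€535,000 − €208,000) × 1.15% × 112/365 = €1,153.9068
2001-04-23 to 2001-12-31: 253 days, exemption €458,000 → (€535,000 − €458,000) × 1.15% × 253/365 = €613.7849
Total = €1,767.6918

€1,767.69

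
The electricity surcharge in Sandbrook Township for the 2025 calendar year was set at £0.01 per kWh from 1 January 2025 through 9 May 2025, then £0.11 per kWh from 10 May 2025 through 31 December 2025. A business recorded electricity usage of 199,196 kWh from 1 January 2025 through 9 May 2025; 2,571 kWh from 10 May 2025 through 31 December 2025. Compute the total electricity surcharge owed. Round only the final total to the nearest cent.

£2,274.77

1 January – 9 May 2025: 199,196 kWh at £0.01/kWh → £1,991.96
10 May – 31 December 2025: 2,571 kWh at £0.11/kWh → £282.81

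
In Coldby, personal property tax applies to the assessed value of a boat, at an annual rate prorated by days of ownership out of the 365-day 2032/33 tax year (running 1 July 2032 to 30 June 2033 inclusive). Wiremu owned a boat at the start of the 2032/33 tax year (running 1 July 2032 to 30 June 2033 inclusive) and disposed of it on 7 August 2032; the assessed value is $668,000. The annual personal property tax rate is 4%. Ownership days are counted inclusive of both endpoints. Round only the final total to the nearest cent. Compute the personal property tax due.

$2,781.81

Days held (1 July – 7 August 2032): 38 out of 365
Tax = $668,000 × 4% × 38/365 = $2,781.8082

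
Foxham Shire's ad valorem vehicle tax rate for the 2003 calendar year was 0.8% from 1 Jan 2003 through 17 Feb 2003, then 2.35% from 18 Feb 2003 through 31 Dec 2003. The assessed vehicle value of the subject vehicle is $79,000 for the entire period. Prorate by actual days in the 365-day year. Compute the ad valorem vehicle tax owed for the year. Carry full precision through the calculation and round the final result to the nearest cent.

1 Jan – 17 Feb 2003: 48 days at 0.8% → $79,000 × 0.8% × 48/365 = $83.1123
18 Feb – 31 Dec 2003: 317 days at 2.35% → $79,000 × 2.35% × 317/365 = $1,612.3575
Total = $1,695.4699

$1,695.47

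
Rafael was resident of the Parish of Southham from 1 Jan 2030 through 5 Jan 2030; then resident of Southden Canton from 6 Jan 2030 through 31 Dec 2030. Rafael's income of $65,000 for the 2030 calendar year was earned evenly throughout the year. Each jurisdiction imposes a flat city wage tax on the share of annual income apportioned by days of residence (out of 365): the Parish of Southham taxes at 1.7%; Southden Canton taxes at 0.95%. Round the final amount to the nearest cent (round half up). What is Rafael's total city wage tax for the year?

The Parish of Southham, 1 Jan – 5 Jan 2030: 5 days → $65,000 × 1.7% × 5/365 = $15.1370
Southden Canton, 6 Jan – 31 Dec 2030: 360 days → $65,000 × 0.95% × 360/365 = $609.0411
Total = $624.1781

$624.18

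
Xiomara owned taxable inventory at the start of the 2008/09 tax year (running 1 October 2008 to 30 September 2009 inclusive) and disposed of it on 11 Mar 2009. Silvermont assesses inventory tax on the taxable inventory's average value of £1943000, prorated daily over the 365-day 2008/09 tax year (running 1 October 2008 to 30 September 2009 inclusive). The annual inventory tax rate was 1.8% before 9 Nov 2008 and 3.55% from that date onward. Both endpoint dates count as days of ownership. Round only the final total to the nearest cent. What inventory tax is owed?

£26981.08

1 Oct – 8 Nov 2008: 39 days at 1.8% → £1943000 × 1.8% × 39/365 = £3736.9479
9 Nov 2008 – 11 Mar 2009: 123 days at 3.55% → £1943000 × 3.55% × 123/365 = £23244.1356
Total = £26981.0836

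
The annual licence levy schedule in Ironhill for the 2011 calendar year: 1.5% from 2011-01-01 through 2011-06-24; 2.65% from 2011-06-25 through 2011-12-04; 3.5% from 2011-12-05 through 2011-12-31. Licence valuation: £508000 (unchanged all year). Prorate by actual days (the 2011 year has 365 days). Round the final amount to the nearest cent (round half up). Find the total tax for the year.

£10980.45

2011-01-01 to 2011-06-24: 175 days at 1.5% → £508000 × 1.5% × 175/365 = £3653.4247
2011-06-25 to 2011-12-04: 163 days at 2.65% → £508000 × 2.65% × 163/365 = £6011.7973
2011-12-05 to 2011-12-31: 27 days at 3.5% → £508000 × 3.5% × 27/365 = £1315.2329
Total = £10980.4548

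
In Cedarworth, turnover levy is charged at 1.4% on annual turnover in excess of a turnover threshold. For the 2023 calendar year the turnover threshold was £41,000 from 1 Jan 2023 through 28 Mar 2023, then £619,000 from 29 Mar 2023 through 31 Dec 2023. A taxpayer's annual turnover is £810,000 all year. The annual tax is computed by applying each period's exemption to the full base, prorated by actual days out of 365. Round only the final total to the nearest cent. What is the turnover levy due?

1 Jan – 28 Mar 2023: 87 days, exemption £41,000 → (£810,000 − £41,000) × 1.4% × 87/365 = £2,566.1425
29 Mar – 31 Dec 2023: 278 days, exemption £619,000 → (£810,000 − £619,000) × 1.4% × 278/365 = £2,036.6356
Total = £4,602.7781

£4,602.78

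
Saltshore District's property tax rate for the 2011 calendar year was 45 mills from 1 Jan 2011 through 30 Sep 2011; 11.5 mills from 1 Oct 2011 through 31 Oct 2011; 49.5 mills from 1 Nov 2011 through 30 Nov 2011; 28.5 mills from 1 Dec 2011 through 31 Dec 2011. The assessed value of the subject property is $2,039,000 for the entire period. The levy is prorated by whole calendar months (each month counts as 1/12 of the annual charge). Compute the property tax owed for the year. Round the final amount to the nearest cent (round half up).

1 Jan – 30 Sep 2011: 9 months at 45 mills → $2,039,000 × 4.5% × 9/12 = $68,816.2500
1 Oct – 31 Oct 2011: 1 month at 11.5 mills → $2,039,000 × 1.15% × 1/12 = $1,954.0417
1 Nov – 30 Nov 2011: 1 month at 49.5 mills → $2,039,000 × 4.95% × 1/12 = $8,410.8750
1 Dec – 31 Dec 2011: 1 month at 28.5 mills → $2,039,000 × 2.85% × 1/12 = $4,842.6250
Total = $84,023.7917

$84,023.79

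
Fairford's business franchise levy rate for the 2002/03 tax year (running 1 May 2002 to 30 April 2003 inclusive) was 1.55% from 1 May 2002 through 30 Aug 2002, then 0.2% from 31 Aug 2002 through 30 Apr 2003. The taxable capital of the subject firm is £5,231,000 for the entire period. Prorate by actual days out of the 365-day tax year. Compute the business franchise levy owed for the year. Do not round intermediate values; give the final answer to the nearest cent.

£34,065.99

1 May – 30 Aug 2002: 122 days at 1.55% → £5,231,000 × 1.55% × 122/365 = £27,100.8795
31 Aug 2002 – 30 Apr 2003: 243 days at 0.2% → £5,231,000 × 0.2% × 243/365 = £6,965.1123
Total = £34,065.9918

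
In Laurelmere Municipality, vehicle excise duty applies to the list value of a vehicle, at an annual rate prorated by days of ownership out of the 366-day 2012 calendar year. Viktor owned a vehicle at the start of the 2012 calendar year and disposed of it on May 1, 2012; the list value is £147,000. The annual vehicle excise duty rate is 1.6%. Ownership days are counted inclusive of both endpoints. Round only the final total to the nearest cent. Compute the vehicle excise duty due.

Days held (January 1 – May 1, 2012): 122 out of 366
Tax = £147,000 × 1.6% × 122/366 = £784.0000

£784.00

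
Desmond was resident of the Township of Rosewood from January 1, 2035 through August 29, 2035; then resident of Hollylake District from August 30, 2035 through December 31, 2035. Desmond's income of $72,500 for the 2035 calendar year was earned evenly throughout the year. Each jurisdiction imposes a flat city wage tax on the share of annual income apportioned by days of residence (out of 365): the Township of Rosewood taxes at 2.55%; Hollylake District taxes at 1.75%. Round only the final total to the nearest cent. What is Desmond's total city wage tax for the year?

$1,651.71

The Township of Rosewood, January 1 – August 29, 2035: 241 days → $72,500 × 2.55% × 241/365 = $1,220.6815
Hollylake District, August 30 – December 31, 2035: 124 days → $72,500 × 1.75% × 124/365 = $431.0274
Total = $1,651.7089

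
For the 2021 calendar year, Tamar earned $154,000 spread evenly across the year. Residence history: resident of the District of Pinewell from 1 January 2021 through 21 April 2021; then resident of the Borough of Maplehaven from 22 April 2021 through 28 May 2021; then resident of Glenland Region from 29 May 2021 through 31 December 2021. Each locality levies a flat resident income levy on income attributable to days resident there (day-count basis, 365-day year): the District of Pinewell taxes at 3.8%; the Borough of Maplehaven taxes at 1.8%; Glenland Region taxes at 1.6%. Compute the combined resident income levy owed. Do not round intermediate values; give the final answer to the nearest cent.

The District of Pinewell, 1 January – 21 April 2021: 111 days → $154,000 × 3.8% × 111/365 = $1,779.6493
The Borough of Maplehaven, 22 April – 28 May 2021: 37 days → $154,000 × 1.8% × 37/365 = $280.9973
Glenland Region, 29 May – 31 December 2021: 217 days → $154,000 × 1.6% × 217/365 = $1,464.8986
Total = $3,525.5452

$3,525.55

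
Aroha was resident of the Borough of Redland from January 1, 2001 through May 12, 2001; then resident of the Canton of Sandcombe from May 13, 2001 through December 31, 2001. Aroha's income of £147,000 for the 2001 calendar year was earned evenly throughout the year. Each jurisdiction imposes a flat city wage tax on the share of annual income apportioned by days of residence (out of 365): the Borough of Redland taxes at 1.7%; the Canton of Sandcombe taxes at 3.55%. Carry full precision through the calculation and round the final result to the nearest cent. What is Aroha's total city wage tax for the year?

The Borough of Redland, January 1 – May 12, 2001: 132 days → £147,000 × 1.7% × 132/365 = £903.7479
The Canton of Sandcombe, May 13 – December 31, 2001: 233 days → £147,000 × 3.55% × 233/365 = £3,331.2616
Total = £4,235.0096

£4,235.01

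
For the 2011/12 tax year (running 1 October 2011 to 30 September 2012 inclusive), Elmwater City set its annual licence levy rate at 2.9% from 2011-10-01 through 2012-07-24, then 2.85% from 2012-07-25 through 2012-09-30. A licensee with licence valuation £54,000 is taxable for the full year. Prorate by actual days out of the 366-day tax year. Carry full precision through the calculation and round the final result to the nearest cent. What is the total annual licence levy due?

2011-10-01 to 2012-07-24: 298 days at 2.9% → £54,000 × 2.9% × 298/366 = £1,275.0492
2012-07-25 to 2012-09-30: 68 days at 2.85% → £54,000 × 2.85% × 68/366 = £285.9344
Total = £1,560.9836

£1,560.98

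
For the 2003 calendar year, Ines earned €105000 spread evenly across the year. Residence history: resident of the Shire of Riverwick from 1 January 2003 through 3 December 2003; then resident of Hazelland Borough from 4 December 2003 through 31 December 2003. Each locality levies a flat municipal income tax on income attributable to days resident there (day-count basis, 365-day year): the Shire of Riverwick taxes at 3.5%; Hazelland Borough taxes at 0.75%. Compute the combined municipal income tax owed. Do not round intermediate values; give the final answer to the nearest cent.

The Shire of Riverwick, 1 January – 3 December 2003: 337 days → €105000 × 3.5% × 337/365 = €3393.0822
Hazelland Borough, 4 December – 31 December 2003: 28 days → €105000 × 0.75% × 28/365 = €60.4110
Total = €3453.4932

€3453.49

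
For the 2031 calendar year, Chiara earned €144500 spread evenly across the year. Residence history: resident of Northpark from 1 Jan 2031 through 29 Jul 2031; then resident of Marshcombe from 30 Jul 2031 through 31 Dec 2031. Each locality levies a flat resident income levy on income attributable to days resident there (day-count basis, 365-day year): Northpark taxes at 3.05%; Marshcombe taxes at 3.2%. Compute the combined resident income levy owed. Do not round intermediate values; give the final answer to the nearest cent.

Northpark, 1 Jan – 29 Jul 2031: 210 days → €144500 × 3.05% × 210/365 = €2535.6781
Marshcombe, 30 Jul – 31 Dec 2031: 155 days → €144500 × 3.2% × 155/365 = €1963.6164
Total = €4499.2945

€4499.29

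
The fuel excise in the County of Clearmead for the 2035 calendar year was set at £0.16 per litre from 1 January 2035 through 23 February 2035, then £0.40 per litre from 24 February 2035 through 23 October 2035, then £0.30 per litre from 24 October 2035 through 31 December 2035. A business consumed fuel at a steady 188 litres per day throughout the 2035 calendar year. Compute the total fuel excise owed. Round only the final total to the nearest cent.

£23,714.32

1 January – 23 February 2035: 54 days × 188 litres/day = 10,152 litres at £0.16/litre → £1,624.32
24 February – 23 October 2035: 242 days × 188 litres/day = 45,496 litres at £0.40/litre → £18,198.40
24 October – 31 December 2035: 69 days × 188 litres/day = 12,972 litres at £0.30/litre → £3,891.60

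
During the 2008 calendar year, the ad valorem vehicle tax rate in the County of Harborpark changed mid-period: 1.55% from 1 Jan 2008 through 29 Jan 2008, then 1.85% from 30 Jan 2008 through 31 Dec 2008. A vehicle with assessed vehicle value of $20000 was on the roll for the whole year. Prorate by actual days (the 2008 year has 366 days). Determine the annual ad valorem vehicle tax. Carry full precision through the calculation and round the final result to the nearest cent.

1 Jan – 29 Jan 2008: 29 days at 1.55% → $20000 × 1.55% × 29/366 = $24.5628
30 Jan – 31 Dec 2008: 337 days at 1.85% → $20000 × 1.85% × 337/366 = $340.6831
Total = $365.2459

$365.25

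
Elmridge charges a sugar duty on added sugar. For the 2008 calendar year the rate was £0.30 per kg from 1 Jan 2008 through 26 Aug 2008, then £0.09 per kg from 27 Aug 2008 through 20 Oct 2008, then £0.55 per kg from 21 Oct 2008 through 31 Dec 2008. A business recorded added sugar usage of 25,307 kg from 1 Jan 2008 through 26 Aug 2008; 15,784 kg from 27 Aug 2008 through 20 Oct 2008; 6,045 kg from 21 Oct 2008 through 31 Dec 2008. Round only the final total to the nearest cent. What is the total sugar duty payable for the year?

1 Jan – 26 Aug 2008: 25,307 kg at £0.30/kg → £7,592.10
27 Aug – 20 Oct 2008: 15,784 kg at £0.09/kg → £1,420.56
21 Oct – 31 Dec 2008: 6,045 kg at £0.55/kg → £3,324.75

£12,337.41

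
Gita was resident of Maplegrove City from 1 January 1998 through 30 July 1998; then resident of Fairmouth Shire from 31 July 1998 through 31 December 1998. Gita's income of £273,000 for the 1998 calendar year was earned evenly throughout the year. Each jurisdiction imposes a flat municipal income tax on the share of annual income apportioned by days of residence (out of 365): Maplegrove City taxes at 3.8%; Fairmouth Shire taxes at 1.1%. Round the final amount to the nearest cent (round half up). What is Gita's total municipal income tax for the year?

Maplegrove City, 1 January – 30 July 1998: 211 days → £273,000 × 3.8% × 211/365 = £5,997.0247
Fairmouth Shire, 31 July – 31 December 1998: 154 days → £273,000 × 1.1% × 154/365 = £1,267.0192
Total = £7,264.0438

£7,264.04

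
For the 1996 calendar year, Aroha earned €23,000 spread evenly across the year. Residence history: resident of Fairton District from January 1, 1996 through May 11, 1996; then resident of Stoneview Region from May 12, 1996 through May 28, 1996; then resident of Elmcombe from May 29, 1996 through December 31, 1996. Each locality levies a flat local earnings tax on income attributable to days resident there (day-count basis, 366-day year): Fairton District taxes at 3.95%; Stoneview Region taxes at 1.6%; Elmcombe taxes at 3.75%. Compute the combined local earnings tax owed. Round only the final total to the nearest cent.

€856.12

Fairton District, January 1 – May 11, 1996: 132 days → €23,000 × 3.95% × 132/366 = €327.6557
Stoneview Region, May 12 – May 28, 1996: 17 days → €23,000 × 1.6% × 17/366 = €17.0929
Elmcombe, May 29 – December 31, 1996: 217 days → €23,000 × 3.75% × 217/366 = €511.3730
Total = €856.1216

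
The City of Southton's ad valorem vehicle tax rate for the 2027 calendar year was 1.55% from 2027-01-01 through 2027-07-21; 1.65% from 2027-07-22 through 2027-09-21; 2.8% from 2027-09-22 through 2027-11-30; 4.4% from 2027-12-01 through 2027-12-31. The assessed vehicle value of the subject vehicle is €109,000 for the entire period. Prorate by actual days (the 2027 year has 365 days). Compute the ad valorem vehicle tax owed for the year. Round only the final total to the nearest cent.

2027-01-01 to 2027-07-21: 202 days at 1.55% → €109,000 × 1.55% × 202/365 = €935.0110
2027-07-22 to 2027-09-21: 62 days at 1.65% → €109,000 × 1.65% × 62/365 = €305.4986
2027-09-22 to 2027-11-30: 70 days at 2.8% → €109,000 × 2.8% × 70/365 = €585.3151
2027-12-01 to 2027-12-31: 31 days at 4.4% → €109,000 × 4.4% × 31/365 = €407.3315
Total = €2,233.1562

€2,233.16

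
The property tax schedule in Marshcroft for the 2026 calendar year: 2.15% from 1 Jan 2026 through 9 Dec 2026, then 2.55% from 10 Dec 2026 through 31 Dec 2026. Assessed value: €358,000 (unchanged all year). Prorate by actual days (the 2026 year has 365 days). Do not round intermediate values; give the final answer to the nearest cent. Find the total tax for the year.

€7,783.31

1 Jan – 9 Dec 2026: 343 days at 2.15% → €358,000 × 2.15% × 343/365 = €7,233.0712
10 Dec – 31 Dec 2026: 22 days at 2.55% → €358,000 × 2.55% × 22/365 = €550.2411
Total = €7,783.3123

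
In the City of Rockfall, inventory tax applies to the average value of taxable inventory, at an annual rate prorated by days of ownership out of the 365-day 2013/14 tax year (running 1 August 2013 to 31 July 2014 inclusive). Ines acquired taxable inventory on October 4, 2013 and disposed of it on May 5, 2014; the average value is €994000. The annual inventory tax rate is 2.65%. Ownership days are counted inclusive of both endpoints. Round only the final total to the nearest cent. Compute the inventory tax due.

Days held (October 4, 2013 – May 5, 2014): 214 out of 365
Tax = €994000 × 2.65% × 214/365 = €15443.7644

€15443.76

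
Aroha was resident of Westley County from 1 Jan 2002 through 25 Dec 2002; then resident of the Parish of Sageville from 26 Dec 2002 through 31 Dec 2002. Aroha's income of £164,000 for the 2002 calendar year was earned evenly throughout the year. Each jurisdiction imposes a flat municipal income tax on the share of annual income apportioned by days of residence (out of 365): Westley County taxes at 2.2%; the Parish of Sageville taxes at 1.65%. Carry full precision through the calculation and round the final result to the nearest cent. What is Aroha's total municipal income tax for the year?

Westley County, 1 Jan – 25 Dec 2002: 359 days → £164,000 × 2.2% × 359/365 = £3,548.6904
The Parish of Sageville, 26 Dec – 31 Dec 2002: 6 days → £164,000 × 1.65% × 6/365 = £44.4822
Total = £3,593.1726

£3,593.17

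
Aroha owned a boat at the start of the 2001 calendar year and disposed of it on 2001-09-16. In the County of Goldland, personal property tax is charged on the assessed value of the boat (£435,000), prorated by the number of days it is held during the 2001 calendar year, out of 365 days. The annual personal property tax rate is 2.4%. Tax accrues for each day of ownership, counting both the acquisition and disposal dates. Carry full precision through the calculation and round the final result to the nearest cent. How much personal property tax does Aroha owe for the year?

Days held (2001-01-01 to 2001-09-16): 259 out of 365
Tax = £435,000 × 2.4% × 259/365 = £7,408.1096

£7,408.11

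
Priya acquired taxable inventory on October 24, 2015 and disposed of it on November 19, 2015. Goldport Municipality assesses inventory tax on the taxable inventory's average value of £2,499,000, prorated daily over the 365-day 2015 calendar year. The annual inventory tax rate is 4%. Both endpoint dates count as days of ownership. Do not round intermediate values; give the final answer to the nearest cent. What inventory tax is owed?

£7,394.30

Days held (October 24 – November 19, 2015): 27 out of 365
Tax = £2,499,000 × 4% × 27/365 = £7,394.3014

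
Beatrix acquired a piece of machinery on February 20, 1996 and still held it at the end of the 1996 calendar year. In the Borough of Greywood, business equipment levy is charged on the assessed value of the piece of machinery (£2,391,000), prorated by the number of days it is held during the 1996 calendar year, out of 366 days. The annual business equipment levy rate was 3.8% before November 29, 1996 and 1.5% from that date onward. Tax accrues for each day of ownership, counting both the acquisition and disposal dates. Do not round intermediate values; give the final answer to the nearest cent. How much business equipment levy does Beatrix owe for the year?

February 20 – November 28, 1996: 283 days at 3.8% → £2,391,000 × 3.8% × 283/366 = £70,253.5902
November 29 – December 31, 1996: 33 days at 1.5% → £2,391,000 × 1.5% × 33/366 = £3,233.7295
Total = £73,487.3197

£73,487.32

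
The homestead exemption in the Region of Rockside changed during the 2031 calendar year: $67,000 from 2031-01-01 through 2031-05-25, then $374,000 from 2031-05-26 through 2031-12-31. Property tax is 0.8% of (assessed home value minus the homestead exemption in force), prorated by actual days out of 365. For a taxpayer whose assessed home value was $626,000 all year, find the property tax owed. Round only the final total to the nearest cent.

2031-01-01 to 2031-05-25: 145 days, exemption $67,000 → ($626,000 − $67,000) × 0.8% × 145/365 = $1,776.5479
2031-05-26 to 2031-12-31: 220 days, exemption $374,000 → ($626,000 − $374,000) × 0.8% × 220/365 = $1,215.1233
Total = $2,991.6712

$2,991.67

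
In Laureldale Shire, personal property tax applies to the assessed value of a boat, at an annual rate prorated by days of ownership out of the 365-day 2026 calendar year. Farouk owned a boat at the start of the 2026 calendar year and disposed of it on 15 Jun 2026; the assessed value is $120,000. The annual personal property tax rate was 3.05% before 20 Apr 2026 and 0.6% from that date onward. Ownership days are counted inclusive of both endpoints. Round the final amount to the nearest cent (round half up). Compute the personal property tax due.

$1,205.42

1 Jan – 19 Apr 2026: 109 days at 3.05% → $120,000 × 3.05% × 109/365 = $1,092.9863
20 Apr – 15 Jun 2026: 57 days at 0.6% → $120,000 × 0.6% × 57/365 = $112.4384
Total = $1,205.4247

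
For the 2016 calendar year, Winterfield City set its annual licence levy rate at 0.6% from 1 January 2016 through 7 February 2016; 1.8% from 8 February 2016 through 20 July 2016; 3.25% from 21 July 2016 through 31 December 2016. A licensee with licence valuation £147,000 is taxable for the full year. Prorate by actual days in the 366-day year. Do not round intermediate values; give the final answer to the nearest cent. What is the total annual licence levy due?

1 January – 7 February 2016: 38 days at 0.6% → £147,000 × 0.6% × 38/366 = £91.5738
8 February – 20 July 2016: 164 days at 1.8% → £147,000 × 1.8% × 164/366 = £1,185.6393
21 July – 31 December 2016: 164 days at 3.25% → £147,000 × 3.25% × 164/366 = £2,140.7377
Total = £3,417.9508

£3,417.95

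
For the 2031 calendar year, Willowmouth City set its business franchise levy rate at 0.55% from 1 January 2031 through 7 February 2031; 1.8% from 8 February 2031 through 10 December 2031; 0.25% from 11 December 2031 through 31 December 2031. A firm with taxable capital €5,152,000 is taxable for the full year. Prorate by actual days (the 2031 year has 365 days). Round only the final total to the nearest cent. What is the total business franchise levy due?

1 January – 7 February 2031: 38 days at 0.55% → €5,152,000 × 0.55% × 38/365 = €2,950.0493
8 February – 10 December 2031: 306 days at 1.8% → €5,152,000 × 1.8% × 306/365 = €77,745.7973
11 December – 31 December 2031: 21 days at 0.25% → €5,152,000 × 0.25% × 21/365 = €741.0411
Total = €81,436.8877

€81,436.89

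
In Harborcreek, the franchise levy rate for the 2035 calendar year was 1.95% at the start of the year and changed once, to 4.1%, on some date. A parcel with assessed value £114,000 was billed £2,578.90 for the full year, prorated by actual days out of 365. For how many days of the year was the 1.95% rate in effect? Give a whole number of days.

Let d = days at the first rate; then 365 − d days at the second rate.
£114,000 × [1.95%·d + 4.1%·(365−d)] / 365 = £2,578.90
Solving gives d = 312, so the new rate took effect on 9 November 2035.

312 days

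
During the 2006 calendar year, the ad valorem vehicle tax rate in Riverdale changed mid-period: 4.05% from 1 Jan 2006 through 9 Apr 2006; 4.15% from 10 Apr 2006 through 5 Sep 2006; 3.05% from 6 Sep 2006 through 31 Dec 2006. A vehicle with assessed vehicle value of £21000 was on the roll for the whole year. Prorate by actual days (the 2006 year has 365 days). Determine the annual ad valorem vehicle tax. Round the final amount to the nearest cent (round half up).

1 Jan – 9 Apr 2006: 99 days at 4.05% → £21000 × 4.05% × 99/365 = £230.6836
10 Apr – 5 Sep 2006: 149 days at 4.15% → £21000 × 4.15% × 149/365 = £355.7630
6 Sep – 31 Dec 2006: 117 days at 3.05% → £21000 × 3.05% × 117/365 = £205.3110
Total = £791.7575

£791.76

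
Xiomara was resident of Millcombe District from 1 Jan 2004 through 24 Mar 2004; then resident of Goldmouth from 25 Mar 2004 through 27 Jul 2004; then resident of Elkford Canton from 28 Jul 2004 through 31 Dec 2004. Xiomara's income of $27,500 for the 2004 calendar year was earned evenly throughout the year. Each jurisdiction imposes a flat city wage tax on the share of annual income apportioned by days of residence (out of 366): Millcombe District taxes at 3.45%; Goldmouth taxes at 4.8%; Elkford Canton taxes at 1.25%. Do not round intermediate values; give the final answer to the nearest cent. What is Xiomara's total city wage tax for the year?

$816.02

Millcombe District, 1 Jan – 24 Mar 2004: 84 days → $27,500 × 3.45% × 84/366 = $217.7459
Goldmouth, 25 Mar – 27 Jul 2004: 125 days → $27,500 × 4.8% × 125/366 = $450.8197
Elkford Canton, 28 Jul – 31 Dec 2004: 157 days → $27,500 × 1.25% × 157/366 = $147.4556
Total = $816.0212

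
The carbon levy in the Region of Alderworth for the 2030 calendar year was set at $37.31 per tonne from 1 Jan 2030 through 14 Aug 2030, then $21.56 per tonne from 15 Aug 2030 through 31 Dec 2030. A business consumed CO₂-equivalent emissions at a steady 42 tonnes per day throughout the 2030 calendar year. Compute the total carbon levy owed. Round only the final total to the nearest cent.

$480013.80

1 Jan – 14 Aug 2030: 226 days × 42 tonnes/day = 9,492 tonnes at $37.31/tonne → $354146.52
15 Aug – 31 Dec 2030: 139 days × 42 tonnes/day = 5,838 tonnes at $21.56/tonne → $125867.28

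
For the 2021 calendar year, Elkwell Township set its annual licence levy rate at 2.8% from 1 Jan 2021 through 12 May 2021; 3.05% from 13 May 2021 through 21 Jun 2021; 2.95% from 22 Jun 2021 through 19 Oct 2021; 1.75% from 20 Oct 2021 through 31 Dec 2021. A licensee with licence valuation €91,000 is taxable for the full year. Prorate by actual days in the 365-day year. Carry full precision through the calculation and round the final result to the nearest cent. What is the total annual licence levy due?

€2,426.71

1 Jan – 12 May 2021: 132 days at 2.8% → €91,000 × 2.8% × 132/365 = €921.4685
13 May – 21 Jun 2021: 40 days at 3.05% → €91,000 × 3.05% × 40/365 = €304.1644
22 Jun – 19 Oct 2021: 120 days at 2.95% → €91,000 × 2.95% × 120/365 = €882.5753
20 Oct – 31 Dec 2021: 73 days at 1.75% → €91,000 × 1.75% × 73/365 = €318.5000
Total = €2,426.7082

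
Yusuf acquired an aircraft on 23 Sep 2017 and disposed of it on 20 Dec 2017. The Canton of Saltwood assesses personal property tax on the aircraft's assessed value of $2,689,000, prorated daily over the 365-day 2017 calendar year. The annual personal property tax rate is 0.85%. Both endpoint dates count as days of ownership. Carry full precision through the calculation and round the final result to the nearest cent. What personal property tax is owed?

Days held (23 Sep – 20 Dec 2017): 89 out of 365
Tax = $2,689,000 × 0.85% × 89/365 = $5,573.2288

$5,573.23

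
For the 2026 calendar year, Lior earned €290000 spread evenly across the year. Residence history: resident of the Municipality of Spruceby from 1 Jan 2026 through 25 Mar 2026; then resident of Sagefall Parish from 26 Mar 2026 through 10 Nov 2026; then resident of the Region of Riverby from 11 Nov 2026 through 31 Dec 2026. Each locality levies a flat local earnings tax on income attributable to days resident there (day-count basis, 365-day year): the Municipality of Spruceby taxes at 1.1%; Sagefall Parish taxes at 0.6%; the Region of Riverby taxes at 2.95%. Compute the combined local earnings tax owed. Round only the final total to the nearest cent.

€3025.93

The Municipality of Spruceby, 1 Jan – 25 Mar 2026: 84 days → €290000 × 1.1% × 84/365 = €734.1370
Sagefall Parish, 26 Mar – 10 Nov 2026: 230 days → €290000 × 0.6% × 230/365 = €1096.4384
The Region of Riverby, 11 Nov – 31 Dec 2026: 51 days → €290000 × 2.95% × 51/365 = €1195.3562
Total = €3025.9315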